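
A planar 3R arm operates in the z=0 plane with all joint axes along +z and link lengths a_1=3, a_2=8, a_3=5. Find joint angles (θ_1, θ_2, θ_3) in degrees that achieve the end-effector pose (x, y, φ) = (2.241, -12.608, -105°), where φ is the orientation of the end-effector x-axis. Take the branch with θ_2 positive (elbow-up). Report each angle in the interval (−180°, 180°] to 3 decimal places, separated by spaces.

-135.003 90.000 -59.997

wrist centre = target − a_3·(cos φ, sin φ) = (3.5351, -7.7784)
cos θ_2 = (73.0000−3²−8²)/(2·3·8) = -0.0000; θ_2 = 90.0001° (elbow-up)
β = atan2(-7.7784,3.5351) = -65.5593°; ψ = atan2(8.0000,3.0000) = 69.4440°
θ_1 = β − ψ = -135.0033°
θ_3 = φ − θ_1 − θ_2 = -59.9968° (wrapped to (-180°,180°])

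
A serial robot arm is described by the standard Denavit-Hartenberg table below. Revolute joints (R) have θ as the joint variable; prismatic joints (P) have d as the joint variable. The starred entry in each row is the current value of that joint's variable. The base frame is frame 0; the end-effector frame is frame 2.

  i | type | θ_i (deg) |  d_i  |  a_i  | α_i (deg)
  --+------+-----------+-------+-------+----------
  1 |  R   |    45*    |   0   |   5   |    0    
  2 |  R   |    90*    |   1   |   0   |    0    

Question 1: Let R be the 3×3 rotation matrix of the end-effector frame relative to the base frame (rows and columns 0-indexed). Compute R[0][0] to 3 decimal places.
End-effector x-axis (col 0 of R) = (-0.7071,0.7071,0.0000)
R[0][0] = -0.7071

-0.707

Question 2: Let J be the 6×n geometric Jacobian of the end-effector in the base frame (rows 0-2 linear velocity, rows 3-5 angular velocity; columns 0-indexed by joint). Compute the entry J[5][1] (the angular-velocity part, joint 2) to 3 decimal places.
1.000

axis z_1 = (0.0000,0.0000,1.0000); lever o_n−o_1 = (0.0000,0.0000,1.0000)
cross product → J_v[:, 1] = (0.0000,0.0000,0.0000)
J_ω[:, 1] = z_1
entry J[5][1] = 1.0000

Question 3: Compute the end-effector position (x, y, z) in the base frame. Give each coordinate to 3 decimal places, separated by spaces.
3.536 3.536 1.000

after link 1: o_1 = (3.5355, 3.5355, 0.0000)
after link 2: o_2 = (3.5355, 3.5355, 1.0000)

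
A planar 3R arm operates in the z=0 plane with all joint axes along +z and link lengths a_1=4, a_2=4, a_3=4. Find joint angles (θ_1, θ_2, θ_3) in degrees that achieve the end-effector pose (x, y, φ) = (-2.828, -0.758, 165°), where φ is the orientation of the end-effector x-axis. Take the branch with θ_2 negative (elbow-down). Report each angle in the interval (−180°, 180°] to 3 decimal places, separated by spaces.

15.006 -149.995 -60.011

wrist centre = target − a_3·(cos φ, sin φ) = (1.0357, -1.7933)
cos θ_2 = (4.2885−4²−4²)/(2·4·4) = -0.8660; θ_2 = -149.9952° (elbow-down)
β = atan2(-1.7933,1.0357) = -59.9915°; ψ = atan2(-2.0003,0.5361) = -74.9976°
θ_1 = β − ψ = 15.0061°
θ_3 = φ − θ_1 − θ_2 = -60.0109° (wrapped to (-180°,180°])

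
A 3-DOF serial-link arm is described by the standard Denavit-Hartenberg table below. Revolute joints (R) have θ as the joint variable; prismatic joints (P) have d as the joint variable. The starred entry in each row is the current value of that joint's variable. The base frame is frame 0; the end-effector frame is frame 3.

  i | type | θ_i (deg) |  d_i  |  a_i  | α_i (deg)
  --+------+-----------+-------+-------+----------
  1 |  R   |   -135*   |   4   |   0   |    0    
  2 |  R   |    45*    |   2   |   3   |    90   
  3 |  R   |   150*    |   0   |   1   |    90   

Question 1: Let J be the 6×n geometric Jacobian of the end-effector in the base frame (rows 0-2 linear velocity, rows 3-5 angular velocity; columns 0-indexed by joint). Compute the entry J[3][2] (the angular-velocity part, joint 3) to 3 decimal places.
axis z_2 = (-1.0000,0.0000,0.0000); lever o_n−o_2 = (0.0000,0.8660,0.5000)
cross product → J_v[:, 2] = (-0.0000,0.5000,-0.8660)
J_ω[:, 2] = z_2
entry J[3][2] = -1.0000

-1.000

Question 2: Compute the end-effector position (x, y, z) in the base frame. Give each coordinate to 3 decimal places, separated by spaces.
0.000 -2.134 6.500

after link 1: o_1 = (0.0000, 0.0000, 4.0000)
after link 2: o_2 = (0.0000, -3.0000, 6.0000)
after link 3: o_3 = (0.0000, -2.1340, 6.5000)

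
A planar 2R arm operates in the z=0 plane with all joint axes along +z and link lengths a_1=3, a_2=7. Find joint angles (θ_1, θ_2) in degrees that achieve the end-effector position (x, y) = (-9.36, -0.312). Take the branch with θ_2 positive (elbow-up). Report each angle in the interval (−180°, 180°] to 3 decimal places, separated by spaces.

150.013 44.984

cos θ_2 = (87.7069−3²−7²)/(2·3·7) = 0.7073; θ_2 = 44.9837° (elbow-up)
β = atan2(-0.3120,-9.3600) = -178.0908°; ψ = atan2(4.9483,7.9512) = 31.8957°
θ_1 = β − ψ = -209.9866°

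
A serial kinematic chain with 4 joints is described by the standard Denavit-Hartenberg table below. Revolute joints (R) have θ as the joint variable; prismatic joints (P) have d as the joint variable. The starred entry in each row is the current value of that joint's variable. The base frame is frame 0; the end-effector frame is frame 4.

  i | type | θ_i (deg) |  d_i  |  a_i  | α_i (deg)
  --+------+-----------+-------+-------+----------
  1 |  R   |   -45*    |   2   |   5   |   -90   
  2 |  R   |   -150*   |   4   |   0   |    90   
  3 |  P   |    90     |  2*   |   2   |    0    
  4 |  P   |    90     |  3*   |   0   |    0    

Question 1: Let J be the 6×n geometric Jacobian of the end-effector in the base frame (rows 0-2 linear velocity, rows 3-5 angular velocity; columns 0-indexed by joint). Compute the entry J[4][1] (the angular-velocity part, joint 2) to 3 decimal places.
axis z_1 = (0.7071,0.7071,0.0000); lever o_n−o_1 = (2.4749,6.0104,-4.3301)
cross product → J_v[:, 1] = (-3.0619,3.0619,2.5000)
J_ω[:, 1] = z_1
entry J[4][1] = 0.7071

0.707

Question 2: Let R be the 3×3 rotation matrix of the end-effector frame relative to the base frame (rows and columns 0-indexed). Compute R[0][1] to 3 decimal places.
End-effector y-axis (col 1 of R) = (-0.7071,-0.7071,-0.0000)
R[0][1] = -0.7071

-0.707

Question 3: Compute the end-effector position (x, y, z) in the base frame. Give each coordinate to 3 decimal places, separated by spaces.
6.010 2.475 -2.330

after link 1: o_1 = (3.5355, -3.5355, 2.0000)
after link 2: o_2 = (6.3640, -0.7071, 2.0000)
after link 3: o_3 = (7.0711, 1.4142, 0.2679)
after link 4: o_4 = (6.0104, 2.4749, -2.3301)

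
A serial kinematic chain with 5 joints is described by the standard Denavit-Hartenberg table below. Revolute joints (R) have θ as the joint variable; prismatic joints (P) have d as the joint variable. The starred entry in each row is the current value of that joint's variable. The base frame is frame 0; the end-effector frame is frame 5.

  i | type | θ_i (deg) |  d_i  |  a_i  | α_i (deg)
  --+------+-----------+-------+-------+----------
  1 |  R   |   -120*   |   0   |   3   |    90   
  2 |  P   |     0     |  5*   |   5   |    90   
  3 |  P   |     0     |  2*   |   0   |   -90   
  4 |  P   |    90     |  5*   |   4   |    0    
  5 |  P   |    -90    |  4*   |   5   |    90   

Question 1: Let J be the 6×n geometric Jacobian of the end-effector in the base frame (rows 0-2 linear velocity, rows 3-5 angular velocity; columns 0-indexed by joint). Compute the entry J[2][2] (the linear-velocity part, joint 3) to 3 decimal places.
-1.000

prismatic axis z_2 = (-0.0000,0.0000,-1.0000)
J_v[:, 2] = z_2; J_ω[:, 2] = (0,0,0)
entry J[2][2] = -1.0000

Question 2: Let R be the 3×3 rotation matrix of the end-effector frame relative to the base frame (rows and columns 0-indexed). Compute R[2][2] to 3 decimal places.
End-effector z-axis (col 2 of R) = (-0.0000,0.0000,-1.0000)
R[2][2] = -1.0000

-1.000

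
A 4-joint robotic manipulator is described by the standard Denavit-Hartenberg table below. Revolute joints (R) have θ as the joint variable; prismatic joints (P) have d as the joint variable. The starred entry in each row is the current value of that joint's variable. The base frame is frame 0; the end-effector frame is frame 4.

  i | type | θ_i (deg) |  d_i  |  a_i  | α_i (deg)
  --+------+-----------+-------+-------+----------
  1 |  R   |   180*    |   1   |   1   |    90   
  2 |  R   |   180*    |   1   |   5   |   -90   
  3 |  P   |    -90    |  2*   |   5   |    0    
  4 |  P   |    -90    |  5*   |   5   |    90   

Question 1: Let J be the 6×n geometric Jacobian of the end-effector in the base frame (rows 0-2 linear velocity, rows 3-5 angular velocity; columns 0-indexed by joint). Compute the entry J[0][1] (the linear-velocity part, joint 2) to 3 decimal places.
-7.000

axis z_1 = (0.0000,1.0000,0.0000); lever o_n−o_1 = (0.0000,6.0000,-7.0000)
cross product → J_v[:, 1] = (-7.0000,0.0000,-0.0000)
J_ω[:, 1] = z_1
entry J[0][1] = -7.0000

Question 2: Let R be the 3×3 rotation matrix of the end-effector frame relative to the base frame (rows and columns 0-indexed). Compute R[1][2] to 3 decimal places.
-1.000

End-effector z-axis (col 2 of R) = (-0.0000,-1.0000,-0.0000)
R[1][2] = -1.0000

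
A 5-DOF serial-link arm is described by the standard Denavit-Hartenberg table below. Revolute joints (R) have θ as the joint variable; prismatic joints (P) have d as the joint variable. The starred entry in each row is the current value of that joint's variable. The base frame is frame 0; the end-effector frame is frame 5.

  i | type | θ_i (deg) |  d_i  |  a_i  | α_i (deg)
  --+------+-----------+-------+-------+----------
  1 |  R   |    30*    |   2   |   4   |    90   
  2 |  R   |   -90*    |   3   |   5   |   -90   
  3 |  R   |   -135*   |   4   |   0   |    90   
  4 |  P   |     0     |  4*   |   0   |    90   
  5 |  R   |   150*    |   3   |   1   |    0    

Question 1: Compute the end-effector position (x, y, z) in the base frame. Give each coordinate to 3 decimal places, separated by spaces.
3.933 3.188 -0.430

after link 1: o_1 = (3.4641, 2.0000, 2.0000)
after link 2: o_2 = (4.9641, -0.5981, -3.0000)
after link 3: o_3 = (8.4282, 1.4019, -3.0000)
after link 4: o_4 = (7.0140, 3.8514, -0.1716)
after link 5: o_5 = (3.9330, 3.1879, -0.4304)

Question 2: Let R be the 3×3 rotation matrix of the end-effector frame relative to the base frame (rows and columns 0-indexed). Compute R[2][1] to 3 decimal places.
End-effector y-axis (col 1 of R) = (0.1294,-0.2241,-0.9659)
R[2][1] = -0.9659

-0.966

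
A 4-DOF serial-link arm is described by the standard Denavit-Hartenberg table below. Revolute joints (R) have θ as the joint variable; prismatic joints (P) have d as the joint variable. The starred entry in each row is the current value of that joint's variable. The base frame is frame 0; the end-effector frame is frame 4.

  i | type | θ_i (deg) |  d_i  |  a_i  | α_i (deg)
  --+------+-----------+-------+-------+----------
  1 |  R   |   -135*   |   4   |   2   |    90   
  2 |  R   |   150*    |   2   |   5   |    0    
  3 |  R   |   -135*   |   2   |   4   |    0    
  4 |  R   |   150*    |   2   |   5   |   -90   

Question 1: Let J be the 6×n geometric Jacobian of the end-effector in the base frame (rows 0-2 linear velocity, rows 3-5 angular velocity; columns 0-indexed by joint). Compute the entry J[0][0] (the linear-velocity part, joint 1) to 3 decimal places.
axis z_0 = ẑ; lever o_n−o_0 = (-1.9120,6.5733,8.8294)
cross product → J_v[:, 0] = (-6.5733,-1.9120,0.0000)
J_ω[:, 0] = z_0
entry J[0][0] = -6.5733

-6.573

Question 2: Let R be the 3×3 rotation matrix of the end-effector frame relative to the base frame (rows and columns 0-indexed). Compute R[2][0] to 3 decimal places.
0.259

End-effector x-axis (col 0 of R) = (0.6830,0.6830,0.2588)
R[2][0] = 0.2588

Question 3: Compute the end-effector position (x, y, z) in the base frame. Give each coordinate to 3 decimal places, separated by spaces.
-1.912 6.573 8.829

after link 1: o_1 = (-1.4142, -1.4142, 4.0000)
after link 2: o_2 = (0.2334, 3.0619, 6.5000)
after link 3: o_3 = (-3.9128, 1.7440, 7.5353)
after link 4: o_4 = (-1.9120, 6.5733, 8.8294)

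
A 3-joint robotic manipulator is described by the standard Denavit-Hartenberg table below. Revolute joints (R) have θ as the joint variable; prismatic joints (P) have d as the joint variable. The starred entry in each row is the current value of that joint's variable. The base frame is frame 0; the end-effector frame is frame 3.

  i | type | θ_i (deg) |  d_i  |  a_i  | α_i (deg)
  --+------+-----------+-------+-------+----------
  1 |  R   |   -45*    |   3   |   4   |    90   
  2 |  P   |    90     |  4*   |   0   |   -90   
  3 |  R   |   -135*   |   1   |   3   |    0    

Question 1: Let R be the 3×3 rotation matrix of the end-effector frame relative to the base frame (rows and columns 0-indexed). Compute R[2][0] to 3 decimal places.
-0.707

End-effector x-axis (col 0 of R) = (-0.5000,-0.5000,-0.7071)
R[2][0] = -0.7071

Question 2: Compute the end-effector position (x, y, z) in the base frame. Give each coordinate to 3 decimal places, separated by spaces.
-2.207 -6.450 0.879

after link 1: o_1 = (2.8284, -2.8284, 3.0000)
after link 2: o_2 = (0.0000, -5.6569, 3.0000)
after link 3: o_3 = (-2.2071, -6.4497, 0.8787)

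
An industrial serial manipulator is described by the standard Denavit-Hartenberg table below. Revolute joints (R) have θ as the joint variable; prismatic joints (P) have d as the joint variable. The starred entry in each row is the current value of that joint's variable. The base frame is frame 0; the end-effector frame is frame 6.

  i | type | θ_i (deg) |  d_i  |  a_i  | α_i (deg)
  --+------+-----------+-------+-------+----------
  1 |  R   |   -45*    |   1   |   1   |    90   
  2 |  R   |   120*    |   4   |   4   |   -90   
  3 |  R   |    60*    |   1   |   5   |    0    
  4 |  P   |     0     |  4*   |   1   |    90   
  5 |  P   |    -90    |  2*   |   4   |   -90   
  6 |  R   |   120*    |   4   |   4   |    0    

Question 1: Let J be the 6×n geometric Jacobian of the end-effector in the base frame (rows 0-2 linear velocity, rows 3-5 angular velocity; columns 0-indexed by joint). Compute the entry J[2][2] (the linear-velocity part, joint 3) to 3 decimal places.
axis z_2 = (-0.6124,0.6124,-0.5000); lever o_n−o_2 = (3.4848,9.7980,1.7321)
cross product → J_v[:, 2] = (5.9596,-0.6817,-8.1340)
J_ω[:, 2] = z_2
entry J[2][2] = -8.1340

-8.134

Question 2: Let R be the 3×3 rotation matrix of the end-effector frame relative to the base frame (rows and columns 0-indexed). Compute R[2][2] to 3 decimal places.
0.433

End-effector z-axis (col 2 of R) = (0.4356,0.7891,0.4330)
R[2][2] = 0.4330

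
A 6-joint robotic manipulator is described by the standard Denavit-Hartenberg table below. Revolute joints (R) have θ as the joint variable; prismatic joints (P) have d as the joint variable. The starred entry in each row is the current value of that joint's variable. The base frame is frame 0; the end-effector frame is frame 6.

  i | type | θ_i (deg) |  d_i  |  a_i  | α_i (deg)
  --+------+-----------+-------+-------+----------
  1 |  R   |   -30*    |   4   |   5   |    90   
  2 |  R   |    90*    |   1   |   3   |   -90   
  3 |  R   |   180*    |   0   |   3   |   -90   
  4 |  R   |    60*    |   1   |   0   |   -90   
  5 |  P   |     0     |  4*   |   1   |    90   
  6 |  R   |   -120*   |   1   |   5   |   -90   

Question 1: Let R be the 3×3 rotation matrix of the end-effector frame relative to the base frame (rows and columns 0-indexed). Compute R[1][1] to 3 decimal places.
0.866

End-effector y-axis (col 1 of R) = (0.5000,0.8660,0.0000)
R[1][1] = 0.8660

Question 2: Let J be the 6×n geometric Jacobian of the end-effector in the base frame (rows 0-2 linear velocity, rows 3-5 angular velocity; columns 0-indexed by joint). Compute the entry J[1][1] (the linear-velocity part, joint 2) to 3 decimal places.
axis z_1 = (-0.5000,-0.8660,0.0000); lever o_n−o_1 = (-2.7679,-1.8660,0.4641)
cross product → J_v[:, 1] = (-0.4019,0.2321,-1.4641)
J_ω[:, 1] = z_1
entry J[1][1] = 0.2321

0.232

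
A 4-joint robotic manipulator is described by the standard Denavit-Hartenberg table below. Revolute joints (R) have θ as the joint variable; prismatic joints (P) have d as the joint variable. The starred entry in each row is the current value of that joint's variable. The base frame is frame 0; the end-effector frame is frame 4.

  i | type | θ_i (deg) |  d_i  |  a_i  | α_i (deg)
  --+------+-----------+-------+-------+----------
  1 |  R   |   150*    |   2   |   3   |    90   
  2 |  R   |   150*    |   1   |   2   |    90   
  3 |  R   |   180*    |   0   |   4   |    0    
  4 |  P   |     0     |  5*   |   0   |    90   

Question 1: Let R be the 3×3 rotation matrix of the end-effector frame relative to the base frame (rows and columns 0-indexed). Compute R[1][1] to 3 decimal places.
0.250

End-effector y-axis (col 1 of R) = (-0.4330,0.2500,0.8660)
R[1][1] = 0.2500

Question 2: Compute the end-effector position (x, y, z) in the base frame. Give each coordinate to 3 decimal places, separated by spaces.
-5.763 4.482 5.330

after link 1: o_1 = (-2.5981, 1.5000, 2.0000)
after link 2: o_2 = (-0.5981, 1.5000, 3.0000)
after link 3: o_3 = (-3.5981, 3.2321, 1.0000)
after link 4: o_4 = (-5.7631, 4.4821, 5.3301)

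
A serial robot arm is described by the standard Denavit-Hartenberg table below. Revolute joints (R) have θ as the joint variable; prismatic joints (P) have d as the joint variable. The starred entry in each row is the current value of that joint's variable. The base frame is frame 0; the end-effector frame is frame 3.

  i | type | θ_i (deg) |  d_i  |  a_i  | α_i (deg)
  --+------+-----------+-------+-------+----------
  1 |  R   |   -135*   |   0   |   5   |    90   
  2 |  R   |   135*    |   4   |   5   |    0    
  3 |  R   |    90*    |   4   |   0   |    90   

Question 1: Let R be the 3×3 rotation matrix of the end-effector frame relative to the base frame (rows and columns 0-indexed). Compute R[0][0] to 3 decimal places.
0.500

End-effector x-axis (col 0 of R) = (0.5000,0.5000,-0.7071)
R[0][0] = 0.5000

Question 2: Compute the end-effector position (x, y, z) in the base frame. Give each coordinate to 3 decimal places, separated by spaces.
after link 1: o_1 = (-3.5355, -3.5355, 0.0000)
after link 2: o_2 = (-3.8640, 1.7929, 3.5355)
after link 3: o_3 = (-6.6924, 4.6213, 3.5355)

-6.692 4.621 3.536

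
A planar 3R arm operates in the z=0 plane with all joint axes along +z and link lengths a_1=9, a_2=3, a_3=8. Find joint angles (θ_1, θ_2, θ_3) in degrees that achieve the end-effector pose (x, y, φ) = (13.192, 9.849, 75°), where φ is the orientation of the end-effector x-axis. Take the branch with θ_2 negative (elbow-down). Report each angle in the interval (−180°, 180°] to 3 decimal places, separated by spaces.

wrist centre = target − a_3·(cos φ, sin φ) = (11.1214, 2.1216)
cos θ_2 = (128.1878−9²−3²)/(2·9·3) = 0.7072; θ_2 = -44.9940° (elbow-down)
β = atan2(2.1216,11.1214) = 10.8003°; ψ = atan2(-2.1211,11.1215) = -10.7978°
θ_1 = β − ψ = 21.5981°
θ_3 = φ − θ_1 − θ_2 = 98.3959° (wrapped to (-180°,180°])

21.598 -44.994 98.396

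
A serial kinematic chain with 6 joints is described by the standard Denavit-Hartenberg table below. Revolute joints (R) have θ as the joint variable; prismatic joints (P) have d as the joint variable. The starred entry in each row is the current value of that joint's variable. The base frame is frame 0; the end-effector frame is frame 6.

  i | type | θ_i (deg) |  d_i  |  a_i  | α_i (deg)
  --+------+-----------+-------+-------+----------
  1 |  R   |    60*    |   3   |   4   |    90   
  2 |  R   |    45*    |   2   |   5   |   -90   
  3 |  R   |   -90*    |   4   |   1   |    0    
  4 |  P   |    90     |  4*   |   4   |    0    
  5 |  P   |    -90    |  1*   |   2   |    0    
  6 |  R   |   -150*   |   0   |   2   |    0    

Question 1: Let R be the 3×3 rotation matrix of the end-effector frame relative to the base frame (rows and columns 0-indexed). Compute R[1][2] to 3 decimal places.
End-effector z-axis (col 2 of R) = (-0.3536,-0.6124,0.7071)
R[1][2] = -0.6124

-0.612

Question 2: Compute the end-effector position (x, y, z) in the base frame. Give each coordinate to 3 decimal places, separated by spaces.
4.477 1.218 15.021

after link 1: o_1 = (2.0000, 3.4641, 3.0000)
after link 2: o_2 = (5.4998, 5.5260, 6.5355)
after link 3: o_3 = (4.9516, 2.5765, 9.3640)
after link 4: o_4 = (4.9516, 2.5765, 15.0208)
after link 5: o_5 = (6.3301, 0.9641, 15.7279)
after link 6: o_6 = (4.4766, 1.2178, 15.0208)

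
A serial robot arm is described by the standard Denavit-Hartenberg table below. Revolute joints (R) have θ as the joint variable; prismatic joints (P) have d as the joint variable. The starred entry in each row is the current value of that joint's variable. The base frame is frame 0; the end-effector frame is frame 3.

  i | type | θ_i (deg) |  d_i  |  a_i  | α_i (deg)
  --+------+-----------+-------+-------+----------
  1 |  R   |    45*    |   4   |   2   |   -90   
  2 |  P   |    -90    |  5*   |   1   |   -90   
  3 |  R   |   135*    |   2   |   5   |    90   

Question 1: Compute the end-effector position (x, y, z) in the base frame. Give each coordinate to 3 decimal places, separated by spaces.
1.793 3.864 1.464

after link 1: o_1 = (1.4142, 1.4142, 4.0000)
after link 2: o_2 = (-2.1213, 4.9497, 5.0000)
after link 3: o_3 = (1.7929, 3.8640, 1.4645)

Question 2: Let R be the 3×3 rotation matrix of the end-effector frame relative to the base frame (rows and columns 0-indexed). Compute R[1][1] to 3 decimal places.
0.707

End-effector y-axis (col 1 of R) = (0.7071,0.7071,-0.0000)
R[1][1] = 0.7071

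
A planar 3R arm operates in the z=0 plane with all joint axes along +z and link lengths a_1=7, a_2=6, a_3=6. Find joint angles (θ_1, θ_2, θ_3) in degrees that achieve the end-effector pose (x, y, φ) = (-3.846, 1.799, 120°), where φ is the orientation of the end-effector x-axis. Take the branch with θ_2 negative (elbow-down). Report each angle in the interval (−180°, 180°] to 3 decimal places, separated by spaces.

wrist centre = target − a_3·(cos φ, sin φ) = (-0.8460, -3.3972)
cos θ_2 = (12.2564−7²−6²)/(2·7·6) = -0.8660; θ_2 = -149.9966° (elbow-down)
β = atan2(-3.3972,-0.8460) = -103.9840°; ψ = atan2(-3.0003,1.8040) = -58.9823°
θ_1 = β − ψ = -45.0017°
θ_3 = φ − θ_1 − θ_2 = -45.0017° (wrapped to (-180°,180°])

-45.002 -149.997 -45.002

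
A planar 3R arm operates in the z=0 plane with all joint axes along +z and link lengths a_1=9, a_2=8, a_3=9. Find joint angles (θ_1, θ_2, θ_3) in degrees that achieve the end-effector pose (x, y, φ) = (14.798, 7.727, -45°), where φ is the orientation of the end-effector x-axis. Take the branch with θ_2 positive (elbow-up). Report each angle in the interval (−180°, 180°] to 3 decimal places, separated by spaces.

wrist centre = target − a_3·(cos φ, sin φ) = (8.4340, 14.0910)
cos θ_2 = (269.6882−9²−8²)/(2·9·8) = 0.8659; θ_2 = 30.0155° (elbow-up)
β = atan2(14.0910,8.4340) = 59.0977°; ψ = atan2(4.0019,15.9271) = 14.1042°
θ_1 = β − ψ = 44.9934°
θ_3 = φ − θ_1 − θ_2 = -120.0089° (wrapped to (-180°,180°])

44.993 30.015 -120.009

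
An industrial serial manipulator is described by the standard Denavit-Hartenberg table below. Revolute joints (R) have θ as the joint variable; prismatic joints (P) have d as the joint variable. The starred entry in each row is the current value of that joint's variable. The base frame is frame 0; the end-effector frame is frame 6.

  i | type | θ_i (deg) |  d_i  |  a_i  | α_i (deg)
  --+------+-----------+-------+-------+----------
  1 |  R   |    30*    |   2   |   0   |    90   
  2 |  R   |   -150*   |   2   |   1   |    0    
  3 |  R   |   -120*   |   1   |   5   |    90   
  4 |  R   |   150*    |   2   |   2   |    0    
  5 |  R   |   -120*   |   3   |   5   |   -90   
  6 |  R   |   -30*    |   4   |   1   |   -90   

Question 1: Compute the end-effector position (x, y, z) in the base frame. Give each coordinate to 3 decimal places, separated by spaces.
after link 1: o_1 = (0.0000, 0.0000, 2.0000)
after link 2: o_2 = (0.2500, -2.1651, 1.5000)
after link 3: o_3 = (0.7500, -3.0311, 6.5000)
after link 4: o_4 = (2.9821, -2.8971, 4.7679)
after link 5: o_5 = (6.8301, -3.5622, 9.0981)
after link 6: o_6 = (9.2117, -6.6872, 7.8481)

9.212 -6.687 7.848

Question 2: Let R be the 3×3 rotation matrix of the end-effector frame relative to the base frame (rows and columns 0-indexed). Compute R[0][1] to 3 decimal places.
End-effector y-axis (col 1 of R) = (-0.4330,0.7500,0.5000)
R[0][1] = -0.4330

-0.433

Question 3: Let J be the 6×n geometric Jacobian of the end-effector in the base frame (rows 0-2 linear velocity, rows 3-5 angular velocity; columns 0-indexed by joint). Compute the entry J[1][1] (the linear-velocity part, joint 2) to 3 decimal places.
-2.924

axis z_1 = (0.5000,-0.8660,0.0000); lever o_n−o_1 = (9.2117,-6.6872,5.8481)
cross product → J_v[:, 1] = (-5.0646,-2.9240,4.6340)
J_ω[:, 1] = z_1
entry J[1][1] = -2.9240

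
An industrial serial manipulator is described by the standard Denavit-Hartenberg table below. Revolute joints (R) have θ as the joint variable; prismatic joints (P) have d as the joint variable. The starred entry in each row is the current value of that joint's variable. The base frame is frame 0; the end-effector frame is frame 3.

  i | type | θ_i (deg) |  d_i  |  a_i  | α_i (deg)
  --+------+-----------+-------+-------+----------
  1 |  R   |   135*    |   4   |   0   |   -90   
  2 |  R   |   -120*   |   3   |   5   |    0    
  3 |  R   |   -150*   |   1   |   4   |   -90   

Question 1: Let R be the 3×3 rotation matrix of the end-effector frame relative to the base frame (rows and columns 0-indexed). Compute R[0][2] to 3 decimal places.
0.707

End-effector z-axis (col 2 of R) = (0.7071,-0.7071,0.0000)
R[0][2] = 0.7071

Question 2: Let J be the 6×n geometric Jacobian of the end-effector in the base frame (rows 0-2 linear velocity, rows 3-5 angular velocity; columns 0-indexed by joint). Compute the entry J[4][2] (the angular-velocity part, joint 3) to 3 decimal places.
axis z_2 = (-0.7071,-0.7071,0.0000); lever o_n−o_2 = (-0.7071,-0.7071,-4.0000)
cross product → J_v[:, 2] = (2.8284,-2.8284,0.0000)
J_ω[:, 2] = z_2
entry J[4][2] = -0.7071

-0.707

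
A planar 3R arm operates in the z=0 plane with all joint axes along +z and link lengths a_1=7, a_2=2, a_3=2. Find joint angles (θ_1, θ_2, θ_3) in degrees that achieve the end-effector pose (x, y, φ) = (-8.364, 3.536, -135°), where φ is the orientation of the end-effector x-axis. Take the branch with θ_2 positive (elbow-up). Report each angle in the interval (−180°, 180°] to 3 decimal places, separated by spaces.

135.000 44.985 45.014

wrist centre = target − a_3·(cos φ, sin φ) = (-6.9498, 4.9502)
cos θ_2 = (72.8041−7²−2²)/(2·7·2) = 0.7073; θ_2 = 44.9851° (elbow-up)
β = atan2(4.9502,-6.9498) = 144.5384°; ψ = atan2(1.4138,8.4146) = 9.5379°
θ_1 = β − ψ = 135.0005°
θ_3 = φ − θ_1 − θ_2 = 45.0145° (wrapped to (-180°,180°])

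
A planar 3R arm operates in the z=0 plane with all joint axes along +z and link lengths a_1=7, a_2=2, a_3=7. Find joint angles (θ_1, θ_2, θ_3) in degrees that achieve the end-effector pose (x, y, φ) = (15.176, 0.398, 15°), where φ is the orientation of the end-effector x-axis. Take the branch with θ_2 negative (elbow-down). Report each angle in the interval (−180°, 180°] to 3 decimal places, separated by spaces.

wrist centre = target − a_3·(cos φ, sin φ) = (8.4145, -1.4137)
cos θ_2 = (72.8028−7²−2²)/(2·7·2) = 0.7072; θ_2 = -44.9890° (elbow-down)
β = atan2(-1.4137,8.4145) = -9.5373°; ψ = atan2(-1.4139,8.4145) = -9.5387°
θ_1 = β − ψ = 0.0014°
θ_3 = φ − θ_1 − θ_2 = 59.9876° (wrapped to (-180°,180°])

0.001 -44.989 59.988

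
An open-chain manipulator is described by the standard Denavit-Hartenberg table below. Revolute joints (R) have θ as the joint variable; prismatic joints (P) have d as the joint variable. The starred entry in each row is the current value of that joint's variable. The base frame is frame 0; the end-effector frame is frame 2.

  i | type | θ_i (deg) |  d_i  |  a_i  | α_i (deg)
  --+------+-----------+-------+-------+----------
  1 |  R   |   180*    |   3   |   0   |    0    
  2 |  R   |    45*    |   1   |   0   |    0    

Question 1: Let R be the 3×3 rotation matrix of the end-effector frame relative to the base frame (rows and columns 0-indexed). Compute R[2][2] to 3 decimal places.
End-effector z-axis (col 2 of R) = (0.0000,0.0000,1.0000)
R[2][2] = 1.0000

1.000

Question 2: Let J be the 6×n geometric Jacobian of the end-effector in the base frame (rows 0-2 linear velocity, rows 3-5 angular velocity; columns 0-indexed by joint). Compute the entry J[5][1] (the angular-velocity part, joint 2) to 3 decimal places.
axis z_1 = (0.0000,0.0000,1.0000); lever o_n−o_1 = (0.0000,0.0000,1.0000)
cross product → J_v[:, 1] = (0.0000,0.0000,0.0000)
J_ω[:, 1] = z_1
entry J[5][1] = 1.0000

1.000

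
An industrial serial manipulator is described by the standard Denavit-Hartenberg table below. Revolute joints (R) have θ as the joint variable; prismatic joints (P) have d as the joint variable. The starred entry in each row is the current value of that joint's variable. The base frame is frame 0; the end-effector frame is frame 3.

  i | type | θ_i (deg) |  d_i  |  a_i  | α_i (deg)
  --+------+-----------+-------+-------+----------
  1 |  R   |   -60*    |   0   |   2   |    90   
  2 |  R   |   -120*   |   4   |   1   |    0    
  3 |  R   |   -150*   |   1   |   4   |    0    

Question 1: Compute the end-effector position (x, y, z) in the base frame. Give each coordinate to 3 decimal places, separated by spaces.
-3.580 -3.799 3.134

after link 1: o_1 = (1.0000, -1.7321, 0.0000)
after link 2: o_2 = (-2.7141, -3.2990, -0.8660)
after link 3: o_3 = (-3.5801, -3.7990, 3.1340)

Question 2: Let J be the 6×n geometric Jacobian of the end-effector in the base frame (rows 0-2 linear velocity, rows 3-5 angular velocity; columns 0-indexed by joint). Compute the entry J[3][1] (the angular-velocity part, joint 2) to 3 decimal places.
-0.866

axis z_1 = (-0.8660,-0.5000,0.0000); lever o_n−o_1 = (-4.5801,-2.0670,3.1340)
cross product → J_v[:, 1] = (-1.5670,2.7141,-0.5000)
J_ω[:, 1] = z_1
entry J[3][1] = -0.8660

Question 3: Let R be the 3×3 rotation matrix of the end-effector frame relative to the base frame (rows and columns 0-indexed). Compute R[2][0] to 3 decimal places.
End-effector x-axis (col 0 of R) = (-0.0000,0.0000,1.0000)
R[2][0] = 1.0000

1.000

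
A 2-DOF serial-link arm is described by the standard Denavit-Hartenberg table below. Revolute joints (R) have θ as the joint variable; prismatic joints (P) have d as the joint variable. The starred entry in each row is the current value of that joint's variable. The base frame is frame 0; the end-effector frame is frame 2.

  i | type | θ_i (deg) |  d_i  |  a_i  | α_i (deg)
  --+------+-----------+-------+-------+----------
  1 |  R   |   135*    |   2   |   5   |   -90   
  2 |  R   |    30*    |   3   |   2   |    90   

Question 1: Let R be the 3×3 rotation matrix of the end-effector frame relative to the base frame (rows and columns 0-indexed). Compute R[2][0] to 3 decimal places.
-0.500

End-effector x-axis (col 0 of R) = (-0.6124,0.6124,-0.5000)
R[2][0] = -0.5000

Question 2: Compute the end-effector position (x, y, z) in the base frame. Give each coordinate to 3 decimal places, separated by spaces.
-6.882 2.639 1.000

after link 1: o_1 = (-3.5355, 3.5355, 2.0000)
after link 2: o_2 = (-6.8816, 2.6390, 1.0000)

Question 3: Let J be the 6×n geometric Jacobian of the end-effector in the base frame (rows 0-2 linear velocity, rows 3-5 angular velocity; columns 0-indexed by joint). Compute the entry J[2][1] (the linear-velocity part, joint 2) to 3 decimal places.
axis z_1 = (-0.7071,-0.7071,0.0000); lever o_n−o_1 = (-3.3461,-0.8966,-1.0000)
cross product → J_v[:, 1] = (0.7071,-0.7071,-1.7321)
J_ω[:, 1] = z_1
entry J[2][1] = -1.7321

-1.732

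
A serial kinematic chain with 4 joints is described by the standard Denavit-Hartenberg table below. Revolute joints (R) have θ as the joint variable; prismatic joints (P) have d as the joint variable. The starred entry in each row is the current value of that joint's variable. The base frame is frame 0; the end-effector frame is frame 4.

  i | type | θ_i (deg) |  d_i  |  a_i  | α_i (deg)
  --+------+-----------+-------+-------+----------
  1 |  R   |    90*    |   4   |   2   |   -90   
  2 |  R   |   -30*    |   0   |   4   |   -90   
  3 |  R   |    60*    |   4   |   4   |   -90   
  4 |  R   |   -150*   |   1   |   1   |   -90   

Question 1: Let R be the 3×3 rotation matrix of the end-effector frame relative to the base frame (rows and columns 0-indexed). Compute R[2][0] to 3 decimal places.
-0.650

End-effector x-axis (col 0 of R) = (-0.7500,-0.1250,-0.6495)
R[2][0] = -0.6495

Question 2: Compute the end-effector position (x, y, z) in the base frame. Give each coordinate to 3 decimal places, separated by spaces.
3.214 8.321 2.453

after link 1: o_1 = (0.0000, 2.0000, 4.0000)
after link 2: o_2 = (0.0000, 5.4641, 6.0000)
after link 3: o_3 = (3.4641, 9.1962, 3.5359)
after link 4: o_4 = (3.2141, 8.3212, 2.4534)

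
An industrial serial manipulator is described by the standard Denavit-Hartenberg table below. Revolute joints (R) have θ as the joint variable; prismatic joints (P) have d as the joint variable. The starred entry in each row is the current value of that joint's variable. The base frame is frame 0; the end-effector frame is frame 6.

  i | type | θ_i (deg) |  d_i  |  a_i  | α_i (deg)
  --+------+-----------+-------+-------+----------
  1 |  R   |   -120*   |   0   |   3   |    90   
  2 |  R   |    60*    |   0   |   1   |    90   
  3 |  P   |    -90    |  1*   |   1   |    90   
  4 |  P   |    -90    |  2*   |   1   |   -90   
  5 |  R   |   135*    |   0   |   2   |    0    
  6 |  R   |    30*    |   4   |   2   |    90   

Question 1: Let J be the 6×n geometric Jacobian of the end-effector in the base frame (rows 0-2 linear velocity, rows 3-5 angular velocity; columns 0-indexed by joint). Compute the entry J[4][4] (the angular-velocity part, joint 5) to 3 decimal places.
axis z_4 = (0.8660,-0.5000,-0.0000); lever o_n−o_4 = (1.5322,-5.3461,-0.0000)
cross product → J_v[:, 4] = (-0.0000,0.0000,-3.8637)
J_ω[:, 4] = z_4
entry J[4][4] = -0.5000

-0.500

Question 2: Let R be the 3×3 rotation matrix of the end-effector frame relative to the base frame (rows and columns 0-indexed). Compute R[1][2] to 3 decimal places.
End-effector z-axis (col 2 of R) = (-0.1294,-0.2241,0.9659)
R[1][2] = -0.2241

-0.224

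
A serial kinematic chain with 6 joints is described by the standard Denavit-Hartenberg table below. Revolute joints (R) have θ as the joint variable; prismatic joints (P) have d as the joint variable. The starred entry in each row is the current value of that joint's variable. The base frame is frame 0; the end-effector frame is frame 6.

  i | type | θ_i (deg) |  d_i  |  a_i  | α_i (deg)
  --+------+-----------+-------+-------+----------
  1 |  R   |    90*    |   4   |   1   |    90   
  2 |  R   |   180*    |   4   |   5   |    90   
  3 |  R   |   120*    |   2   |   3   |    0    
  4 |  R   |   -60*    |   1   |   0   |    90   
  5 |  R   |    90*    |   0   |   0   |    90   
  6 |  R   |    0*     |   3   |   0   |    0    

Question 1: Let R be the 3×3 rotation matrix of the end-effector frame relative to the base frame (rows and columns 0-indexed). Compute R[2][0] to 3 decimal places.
1.000

End-effector x-axis (col 0 of R) = (0.0000,0.0000,1.0000)
R[2][0] = 1.0000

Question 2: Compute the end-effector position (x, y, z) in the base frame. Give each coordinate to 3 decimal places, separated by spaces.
after link 1: o_1 = (0.0000, 1.0000, 4.0000)
after link 2: o_2 = (4.0000, -4.0000, 4.0000)
after link 3: o_3 = (6.5981, -2.5000, 6.0000)
after link 4: o_4 = (6.5981, -2.5000, 7.0000)
after link 5: o_5 = (6.5981, -2.5000, 7.0000)
after link 6: o_6 = (9.1962, -4.0000, 7.0000)

9.196 -4.000 7.000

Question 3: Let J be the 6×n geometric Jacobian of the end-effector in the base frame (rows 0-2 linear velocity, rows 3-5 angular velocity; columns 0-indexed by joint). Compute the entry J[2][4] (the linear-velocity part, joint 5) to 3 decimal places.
axis z_4 = (-0.5000,-0.8660,0.0000); lever o_n−o_4 = (2.5981,-1.5000,0.0000)
cross product → J_v[:, 4] = (0.0000,0.0000,3.0000)
J_ω[:, 4] = z_4
entry J[2][4] = 3.0000

3.000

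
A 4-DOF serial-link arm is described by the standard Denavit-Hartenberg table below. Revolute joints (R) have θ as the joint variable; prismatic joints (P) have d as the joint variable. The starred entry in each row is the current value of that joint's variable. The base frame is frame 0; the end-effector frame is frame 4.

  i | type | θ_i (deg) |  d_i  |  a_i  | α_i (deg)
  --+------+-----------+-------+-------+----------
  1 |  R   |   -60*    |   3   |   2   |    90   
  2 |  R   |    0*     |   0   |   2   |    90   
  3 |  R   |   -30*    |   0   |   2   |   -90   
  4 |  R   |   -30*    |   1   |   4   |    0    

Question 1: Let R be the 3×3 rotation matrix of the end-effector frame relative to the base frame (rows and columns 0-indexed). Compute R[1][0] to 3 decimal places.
End-effector x-axis (col 0 of R) = (0.7500,-0.4330,-0.5000)
R[1][0] = -0.4330

-0.433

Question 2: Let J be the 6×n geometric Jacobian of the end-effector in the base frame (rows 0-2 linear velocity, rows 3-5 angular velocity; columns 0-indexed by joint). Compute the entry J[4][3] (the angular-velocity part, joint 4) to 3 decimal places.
-0.866

axis z_3 = (-0.5000,-0.8660,0.0000); lever o_n−o_3 = (2.5000,-2.5981,-2.0000)
cross product → J_v[:, 3] = (1.7321,-1.0000,3.4641)
J_ω[:, 3] = z_3
entry J[4][3] = -0.8660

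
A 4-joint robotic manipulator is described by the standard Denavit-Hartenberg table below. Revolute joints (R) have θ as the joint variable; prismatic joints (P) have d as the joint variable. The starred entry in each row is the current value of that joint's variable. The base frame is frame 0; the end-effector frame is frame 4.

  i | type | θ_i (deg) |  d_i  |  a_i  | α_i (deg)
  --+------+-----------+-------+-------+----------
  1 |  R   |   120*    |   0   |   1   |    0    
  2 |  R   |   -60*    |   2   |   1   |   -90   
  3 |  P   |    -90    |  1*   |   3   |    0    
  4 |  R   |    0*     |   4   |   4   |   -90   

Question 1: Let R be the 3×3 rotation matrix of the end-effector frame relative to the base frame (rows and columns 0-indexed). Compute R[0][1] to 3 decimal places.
End-effector y-axis (col 1 of R) = (0.8660,-0.5000,-0.0000)
R[0][1] = 0.8660

0.866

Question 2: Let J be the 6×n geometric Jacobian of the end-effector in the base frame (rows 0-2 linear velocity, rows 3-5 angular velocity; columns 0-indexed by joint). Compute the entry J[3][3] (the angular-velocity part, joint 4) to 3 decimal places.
axis z_3 = (-0.8660,0.5000,0.0000); lever o_n−o_3 = (-3.4641,2.0000,4.0000)
cross product → J_v[:, 3] = (2.0000,3.4641,-0.0000)
J_ω[:, 3] = z_3
entry J[3][3] = -0.8660

-0.866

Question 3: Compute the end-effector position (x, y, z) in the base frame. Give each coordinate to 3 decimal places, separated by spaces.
-4.330 4.232 9.000

after link 1: o_1 = (-0.5000, 0.8660, 0.0000)
after link 2: o_2 = (0.0000, 1.7321, 2.0000)
after link 3: o_3 = (-0.8660, 2.2321, 5.0000)
after link 4: o_4 = (-4.3301, 4.2321, 9.0000)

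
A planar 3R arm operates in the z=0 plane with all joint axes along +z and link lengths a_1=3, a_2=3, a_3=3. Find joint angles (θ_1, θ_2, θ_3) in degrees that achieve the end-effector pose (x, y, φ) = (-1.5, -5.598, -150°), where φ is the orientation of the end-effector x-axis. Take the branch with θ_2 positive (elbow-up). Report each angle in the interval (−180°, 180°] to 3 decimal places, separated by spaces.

-120.001 90.002 -120.001

wrist centre = target − a_3·(cos φ, sin φ) = (1.0981, -4.0980)
cos θ_2 = (17.9994−3²−3²)/(2·3·3) = -0.0000; θ_2 = 90.0020° (elbow-up)
β = atan2(-4.0980,1.0981) = -74.9997°; ψ = atan2(3.0000,2.9999) = 45.0010°
θ_1 = β − ψ = -120.0007°
θ_3 = φ − θ_1 − θ_2 = -120.0013° (wrapped to (-180°,180°])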